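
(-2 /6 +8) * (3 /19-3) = -414 /19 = -21.79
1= 1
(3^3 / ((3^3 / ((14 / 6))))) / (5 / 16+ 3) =112 / 159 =0.70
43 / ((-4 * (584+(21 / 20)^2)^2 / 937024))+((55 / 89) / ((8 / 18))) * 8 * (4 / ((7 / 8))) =731200571654080 / 34124943171263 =21.43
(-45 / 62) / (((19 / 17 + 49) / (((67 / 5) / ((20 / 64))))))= -6834 / 11005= -0.62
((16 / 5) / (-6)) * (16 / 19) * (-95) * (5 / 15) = 128 / 9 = 14.22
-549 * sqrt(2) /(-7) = 549 * sqrt(2) /7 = 110.91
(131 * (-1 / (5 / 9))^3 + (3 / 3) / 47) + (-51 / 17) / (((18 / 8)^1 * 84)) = -282770539 / 370125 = -763.99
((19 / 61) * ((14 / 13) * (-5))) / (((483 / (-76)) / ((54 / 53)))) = 259920 / 966667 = 0.27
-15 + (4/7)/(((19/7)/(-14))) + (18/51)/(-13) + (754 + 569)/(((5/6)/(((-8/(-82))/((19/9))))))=47682353/860795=55.39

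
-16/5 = -3.20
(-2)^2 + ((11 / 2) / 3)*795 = 1461.50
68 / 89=0.76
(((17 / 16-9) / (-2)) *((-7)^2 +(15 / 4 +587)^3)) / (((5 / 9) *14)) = 15081255530469 / 143360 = 105198490.03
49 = 49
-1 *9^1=-9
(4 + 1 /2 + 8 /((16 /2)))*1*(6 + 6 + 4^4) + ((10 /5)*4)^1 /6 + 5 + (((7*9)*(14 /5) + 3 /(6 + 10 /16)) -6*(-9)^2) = 931093 /795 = 1171.19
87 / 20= 4.35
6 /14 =3 /7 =0.43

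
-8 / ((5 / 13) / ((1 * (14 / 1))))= -1456 / 5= -291.20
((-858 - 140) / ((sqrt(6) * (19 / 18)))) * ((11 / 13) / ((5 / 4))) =-131736 * sqrt(6) / 1235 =-261.28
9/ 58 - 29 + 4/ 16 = -3317/ 116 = -28.59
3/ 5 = 0.60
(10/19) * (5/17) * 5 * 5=1250/323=3.87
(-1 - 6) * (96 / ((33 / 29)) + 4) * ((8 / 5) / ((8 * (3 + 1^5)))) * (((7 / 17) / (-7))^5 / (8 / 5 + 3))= 1701 / 359223821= 0.00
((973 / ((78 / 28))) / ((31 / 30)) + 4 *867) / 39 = 1533824 / 15717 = 97.59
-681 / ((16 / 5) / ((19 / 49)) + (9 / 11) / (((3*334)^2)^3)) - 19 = -98451075816716488026701 / 969778535767935151199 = -101.52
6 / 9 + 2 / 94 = 97 / 141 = 0.69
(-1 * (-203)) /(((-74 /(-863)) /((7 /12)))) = 1226323 /888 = 1380.99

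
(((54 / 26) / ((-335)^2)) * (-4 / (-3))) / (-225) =-4 / 36473125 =-0.00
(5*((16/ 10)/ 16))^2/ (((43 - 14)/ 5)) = 5/ 116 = 0.04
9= 9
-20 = -20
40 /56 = 5 /7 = 0.71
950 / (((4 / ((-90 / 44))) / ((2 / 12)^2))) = -2375 / 176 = -13.49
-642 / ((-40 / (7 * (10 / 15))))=749 / 10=74.90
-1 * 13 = -13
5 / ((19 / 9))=45 / 19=2.37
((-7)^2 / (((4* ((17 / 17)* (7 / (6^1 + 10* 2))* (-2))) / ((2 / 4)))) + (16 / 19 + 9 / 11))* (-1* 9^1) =146187 / 1672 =87.43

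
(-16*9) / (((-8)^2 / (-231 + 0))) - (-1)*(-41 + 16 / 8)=1923 / 4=480.75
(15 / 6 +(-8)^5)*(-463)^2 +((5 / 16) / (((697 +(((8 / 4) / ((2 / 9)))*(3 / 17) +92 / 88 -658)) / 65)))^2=-108991283030245487343 / 15517186624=-7023907469.26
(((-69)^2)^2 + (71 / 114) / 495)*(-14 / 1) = -8953739466707 / 28215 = -317339694.02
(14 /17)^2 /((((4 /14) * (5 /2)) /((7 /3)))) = 9604 /4335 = 2.22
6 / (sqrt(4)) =3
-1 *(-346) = 346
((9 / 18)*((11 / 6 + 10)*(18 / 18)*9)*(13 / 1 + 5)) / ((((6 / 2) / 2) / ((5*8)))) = 25560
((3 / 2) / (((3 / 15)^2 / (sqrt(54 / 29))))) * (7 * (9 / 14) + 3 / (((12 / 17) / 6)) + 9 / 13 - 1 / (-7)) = 315675 * sqrt(174) / 2639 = 1577.89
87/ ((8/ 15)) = 1305/ 8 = 163.12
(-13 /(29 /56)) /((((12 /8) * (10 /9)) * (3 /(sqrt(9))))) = -2184 /145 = -15.06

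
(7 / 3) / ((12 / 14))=49 / 18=2.72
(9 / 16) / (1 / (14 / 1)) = 63 / 8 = 7.88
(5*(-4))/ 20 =-1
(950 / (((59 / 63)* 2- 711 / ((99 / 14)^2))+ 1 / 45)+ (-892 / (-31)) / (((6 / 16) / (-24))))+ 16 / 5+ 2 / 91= -976149197064 / 509627755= -1915.42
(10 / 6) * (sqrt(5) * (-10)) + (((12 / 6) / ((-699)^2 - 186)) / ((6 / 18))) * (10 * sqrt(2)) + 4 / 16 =-50 * sqrt(5) / 3 + 4 * sqrt(2) / 32561 + 1 / 4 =-37.02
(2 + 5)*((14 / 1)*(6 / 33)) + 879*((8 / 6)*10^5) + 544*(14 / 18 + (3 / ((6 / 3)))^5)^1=11603252621 / 99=117204571.93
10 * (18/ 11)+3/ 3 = 191/ 11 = 17.36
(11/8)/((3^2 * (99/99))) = 11/72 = 0.15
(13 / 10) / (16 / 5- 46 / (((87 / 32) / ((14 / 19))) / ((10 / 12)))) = -0.18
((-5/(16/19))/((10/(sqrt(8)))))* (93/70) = -1767* sqrt(2)/1120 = -2.23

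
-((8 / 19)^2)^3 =-262144 / 47045881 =-0.01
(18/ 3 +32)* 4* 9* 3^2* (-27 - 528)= -6833160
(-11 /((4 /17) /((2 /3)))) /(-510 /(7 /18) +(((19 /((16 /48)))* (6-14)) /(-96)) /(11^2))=316778 /13328961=0.02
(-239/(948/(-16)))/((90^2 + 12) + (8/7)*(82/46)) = 38479/77401830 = 0.00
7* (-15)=-105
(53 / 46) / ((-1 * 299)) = -0.00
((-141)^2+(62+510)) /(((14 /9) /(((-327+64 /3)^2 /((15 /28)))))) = 34397405434 /15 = 2293160362.27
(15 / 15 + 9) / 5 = 2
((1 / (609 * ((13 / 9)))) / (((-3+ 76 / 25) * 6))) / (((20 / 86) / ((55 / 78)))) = 11825 / 823368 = 0.01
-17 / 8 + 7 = 39 / 8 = 4.88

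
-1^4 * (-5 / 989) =5 / 989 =0.01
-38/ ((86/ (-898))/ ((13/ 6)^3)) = 18742607/ 4644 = 4035.88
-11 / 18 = -0.61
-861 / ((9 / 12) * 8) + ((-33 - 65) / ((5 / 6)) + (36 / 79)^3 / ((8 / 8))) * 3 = -496.02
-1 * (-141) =141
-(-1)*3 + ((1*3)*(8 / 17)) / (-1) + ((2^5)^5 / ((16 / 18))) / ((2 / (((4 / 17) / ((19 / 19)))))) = 75497499 / 17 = 4441029.35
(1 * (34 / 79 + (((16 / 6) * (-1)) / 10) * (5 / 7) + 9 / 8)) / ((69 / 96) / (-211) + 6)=15289060 / 67171251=0.23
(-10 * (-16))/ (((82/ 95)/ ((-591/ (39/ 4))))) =-5988800/ 533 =-11236.02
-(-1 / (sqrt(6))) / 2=sqrt(6) / 12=0.20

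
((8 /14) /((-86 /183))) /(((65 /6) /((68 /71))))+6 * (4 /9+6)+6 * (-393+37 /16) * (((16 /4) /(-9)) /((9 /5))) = 46309197733 /75012210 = 617.36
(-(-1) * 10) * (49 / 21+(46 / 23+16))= 610 / 3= 203.33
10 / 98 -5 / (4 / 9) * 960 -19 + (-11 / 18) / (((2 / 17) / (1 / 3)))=-57262771 / 5292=-10820.63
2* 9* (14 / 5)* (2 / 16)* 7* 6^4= 285768 / 5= 57153.60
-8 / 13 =-0.62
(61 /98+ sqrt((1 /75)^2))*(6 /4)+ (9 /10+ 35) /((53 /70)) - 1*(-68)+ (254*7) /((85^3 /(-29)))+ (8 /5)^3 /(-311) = 230686879923491 /1984033985500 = 116.27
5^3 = 125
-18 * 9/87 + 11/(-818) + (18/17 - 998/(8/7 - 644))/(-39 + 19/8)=-258788388203/132929192250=-1.95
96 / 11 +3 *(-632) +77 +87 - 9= -19055 / 11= -1732.27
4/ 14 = 2/ 7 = 0.29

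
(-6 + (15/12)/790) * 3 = -11373/632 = -18.00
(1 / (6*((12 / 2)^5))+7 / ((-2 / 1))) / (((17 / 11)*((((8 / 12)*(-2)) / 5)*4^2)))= 8981225 / 16920576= 0.53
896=896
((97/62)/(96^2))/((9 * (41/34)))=1649/105421824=0.00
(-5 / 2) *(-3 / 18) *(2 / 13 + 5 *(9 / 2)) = 2945 / 312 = 9.44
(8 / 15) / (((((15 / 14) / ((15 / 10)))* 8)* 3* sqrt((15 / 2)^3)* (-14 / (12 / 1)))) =-4* sqrt(30) / 16875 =-0.00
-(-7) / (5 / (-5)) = -7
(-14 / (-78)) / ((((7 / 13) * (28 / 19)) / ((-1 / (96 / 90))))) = -95 / 448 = -0.21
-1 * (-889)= 889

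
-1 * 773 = -773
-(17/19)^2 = -289/361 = -0.80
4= 4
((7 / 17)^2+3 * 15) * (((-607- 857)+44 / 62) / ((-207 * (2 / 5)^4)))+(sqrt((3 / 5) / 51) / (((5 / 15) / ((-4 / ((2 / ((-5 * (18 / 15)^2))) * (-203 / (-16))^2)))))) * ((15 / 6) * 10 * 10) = 552960 * sqrt(85) / 700553+92524304375 / 7418052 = 12480.13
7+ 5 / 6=47 / 6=7.83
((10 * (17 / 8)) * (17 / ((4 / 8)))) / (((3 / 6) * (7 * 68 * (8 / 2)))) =85 / 112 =0.76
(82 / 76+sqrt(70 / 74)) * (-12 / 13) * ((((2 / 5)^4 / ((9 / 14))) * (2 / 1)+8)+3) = -5110486 / 463125 - 249292 * sqrt(1295) / 901875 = -20.98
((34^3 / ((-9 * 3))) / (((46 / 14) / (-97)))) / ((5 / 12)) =103139.77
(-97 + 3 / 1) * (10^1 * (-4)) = 3760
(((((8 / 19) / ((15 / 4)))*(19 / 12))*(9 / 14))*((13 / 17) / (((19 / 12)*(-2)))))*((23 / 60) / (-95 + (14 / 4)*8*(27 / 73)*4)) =43654 / 221069275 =0.00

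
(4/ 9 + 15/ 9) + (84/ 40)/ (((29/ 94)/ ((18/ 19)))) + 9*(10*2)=4675339/ 24795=188.56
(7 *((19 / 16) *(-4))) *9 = -1197 / 4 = -299.25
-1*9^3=-729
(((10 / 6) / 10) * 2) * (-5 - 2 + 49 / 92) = -595 / 276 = -2.16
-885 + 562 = -323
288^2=82944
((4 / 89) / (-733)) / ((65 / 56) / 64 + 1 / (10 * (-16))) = -71680 / 13895481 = -0.01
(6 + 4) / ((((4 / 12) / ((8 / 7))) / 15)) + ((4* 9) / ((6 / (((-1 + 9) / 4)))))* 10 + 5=4475 / 7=639.29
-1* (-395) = 395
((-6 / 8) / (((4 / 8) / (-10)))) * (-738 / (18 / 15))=-9225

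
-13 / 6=-2.17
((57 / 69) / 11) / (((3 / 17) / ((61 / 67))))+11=579086 / 50853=11.39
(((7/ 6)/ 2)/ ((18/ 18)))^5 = 0.07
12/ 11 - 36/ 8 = -75/ 22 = -3.41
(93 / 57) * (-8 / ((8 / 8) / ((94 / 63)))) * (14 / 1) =-272.65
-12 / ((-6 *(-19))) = -0.11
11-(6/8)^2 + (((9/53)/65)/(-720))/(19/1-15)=11506299/1102400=10.44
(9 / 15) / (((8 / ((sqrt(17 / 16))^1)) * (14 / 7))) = 3 * sqrt(17) / 320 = 0.04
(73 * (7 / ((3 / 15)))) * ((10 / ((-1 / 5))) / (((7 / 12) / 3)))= -657000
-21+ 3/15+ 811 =3951/5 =790.20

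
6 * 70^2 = 29400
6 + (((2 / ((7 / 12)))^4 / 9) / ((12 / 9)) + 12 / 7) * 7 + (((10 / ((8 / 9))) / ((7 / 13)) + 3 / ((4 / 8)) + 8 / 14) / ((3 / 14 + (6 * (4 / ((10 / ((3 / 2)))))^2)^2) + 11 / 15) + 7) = 11169263887 / 101080042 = 110.50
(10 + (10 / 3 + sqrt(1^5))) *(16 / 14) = 344 / 21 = 16.38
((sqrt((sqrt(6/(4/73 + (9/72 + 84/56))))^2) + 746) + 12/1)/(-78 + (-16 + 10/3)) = -1137/136 - sqrt(23871)/7412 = -8.38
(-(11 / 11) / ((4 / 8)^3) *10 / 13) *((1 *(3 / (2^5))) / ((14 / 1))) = -15 / 364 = -0.04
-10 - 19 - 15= -44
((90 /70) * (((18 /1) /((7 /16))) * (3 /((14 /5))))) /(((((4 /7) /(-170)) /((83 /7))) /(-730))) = 50059458000 /343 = 145945941.69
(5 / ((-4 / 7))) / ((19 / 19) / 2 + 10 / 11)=-385 / 62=-6.21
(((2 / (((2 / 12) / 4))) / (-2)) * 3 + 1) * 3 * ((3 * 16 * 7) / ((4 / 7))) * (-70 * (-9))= -78903720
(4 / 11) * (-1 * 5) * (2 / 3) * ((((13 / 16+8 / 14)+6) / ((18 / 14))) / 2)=-3.48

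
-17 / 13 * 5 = -85 / 13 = -6.54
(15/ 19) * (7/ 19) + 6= 2271/ 361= 6.29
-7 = -7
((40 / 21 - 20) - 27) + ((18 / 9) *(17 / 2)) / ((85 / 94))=-2761 / 105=-26.30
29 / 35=0.83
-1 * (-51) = 51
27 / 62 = 0.44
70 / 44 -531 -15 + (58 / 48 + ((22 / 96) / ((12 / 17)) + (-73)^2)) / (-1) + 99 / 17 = -5869.12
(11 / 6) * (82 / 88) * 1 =41 / 24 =1.71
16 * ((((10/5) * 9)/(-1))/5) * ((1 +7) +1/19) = -44064/95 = -463.83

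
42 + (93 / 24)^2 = 3649 / 64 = 57.02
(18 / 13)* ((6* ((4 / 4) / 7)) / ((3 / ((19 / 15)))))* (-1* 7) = -228 / 65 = -3.51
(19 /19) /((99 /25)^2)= 625 /9801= 0.06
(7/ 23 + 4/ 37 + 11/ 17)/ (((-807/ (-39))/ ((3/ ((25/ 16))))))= 9564672/ 97290575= 0.10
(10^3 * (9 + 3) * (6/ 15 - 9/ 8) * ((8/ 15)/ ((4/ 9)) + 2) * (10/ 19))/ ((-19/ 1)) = 771.19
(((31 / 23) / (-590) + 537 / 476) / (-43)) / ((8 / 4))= -3636167 / 277750760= -0.01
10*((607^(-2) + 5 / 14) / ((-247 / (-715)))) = 26664275 / 2579143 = 10.34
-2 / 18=-1 / 9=-0.11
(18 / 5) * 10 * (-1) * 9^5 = -2125764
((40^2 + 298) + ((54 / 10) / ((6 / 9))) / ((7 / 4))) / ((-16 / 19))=-79078 / 35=-2259.37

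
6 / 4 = 3 / 2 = 1.50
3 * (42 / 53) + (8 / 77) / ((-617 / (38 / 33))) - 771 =-63867362501 / 83093241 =-768.62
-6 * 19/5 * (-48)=5472/5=1094.40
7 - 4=3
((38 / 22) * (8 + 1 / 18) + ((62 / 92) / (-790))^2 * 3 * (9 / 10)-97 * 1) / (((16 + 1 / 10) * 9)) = -0.57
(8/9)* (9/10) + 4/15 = 16/15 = 1.07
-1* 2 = -2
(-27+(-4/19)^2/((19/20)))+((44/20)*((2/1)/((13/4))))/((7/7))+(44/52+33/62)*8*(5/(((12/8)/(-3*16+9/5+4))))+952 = -25904721229/41462655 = -624.77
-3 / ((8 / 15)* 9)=-5 / 8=-0.62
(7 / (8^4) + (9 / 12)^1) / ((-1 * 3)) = -3079 / 12288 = -0.25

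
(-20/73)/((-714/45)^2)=-1125/1033753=-0.00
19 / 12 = 1.58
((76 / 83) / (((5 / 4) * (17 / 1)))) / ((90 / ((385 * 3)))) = 11704 / 21165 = 0.55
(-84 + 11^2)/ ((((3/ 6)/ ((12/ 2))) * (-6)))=-74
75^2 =5625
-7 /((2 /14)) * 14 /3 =-686 /3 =-228.67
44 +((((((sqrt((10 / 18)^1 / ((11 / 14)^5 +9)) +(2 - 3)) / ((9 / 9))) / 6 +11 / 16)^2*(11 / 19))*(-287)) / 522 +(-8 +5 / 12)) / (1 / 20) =-686177605574179 / 6271950870144 - 471625*sqrt(350102690) / 32666410782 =-109.67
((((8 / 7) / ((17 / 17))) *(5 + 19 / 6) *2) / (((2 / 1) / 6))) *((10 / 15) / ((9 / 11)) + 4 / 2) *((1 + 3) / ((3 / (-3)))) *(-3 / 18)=8512 / 81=105.09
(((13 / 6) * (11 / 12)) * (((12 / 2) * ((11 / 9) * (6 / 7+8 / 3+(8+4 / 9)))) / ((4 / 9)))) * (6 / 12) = 593021 / 3024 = 196.10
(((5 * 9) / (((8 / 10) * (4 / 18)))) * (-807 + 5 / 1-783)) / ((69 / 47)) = -50284125 / 184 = -273283.29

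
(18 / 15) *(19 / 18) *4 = 76 / 15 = 5.07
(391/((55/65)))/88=5083/968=5.25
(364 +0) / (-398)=-182 / 199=-0.91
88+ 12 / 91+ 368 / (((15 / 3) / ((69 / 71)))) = 5157772 / 32305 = 159.66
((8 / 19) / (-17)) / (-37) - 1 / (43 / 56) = -668912 / 513893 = -1.30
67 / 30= 2.23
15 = 15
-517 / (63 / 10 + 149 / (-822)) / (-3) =354145 / 12574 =28.16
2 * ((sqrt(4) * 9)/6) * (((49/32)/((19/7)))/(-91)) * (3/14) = -63/7904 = -0.01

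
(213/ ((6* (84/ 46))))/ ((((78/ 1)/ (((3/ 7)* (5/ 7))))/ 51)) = 138805/ 35672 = 3.89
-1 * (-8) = 8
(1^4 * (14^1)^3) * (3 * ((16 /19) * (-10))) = -1317120 /19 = -69322.11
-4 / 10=-2 / 5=-0.40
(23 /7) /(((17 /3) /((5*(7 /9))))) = 115 /51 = 2.25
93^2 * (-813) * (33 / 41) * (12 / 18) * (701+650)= -208994314914 / 41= -5097422314.98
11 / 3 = 3.67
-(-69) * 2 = 138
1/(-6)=-1/6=-0.17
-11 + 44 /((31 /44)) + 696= 23171 /31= 747.45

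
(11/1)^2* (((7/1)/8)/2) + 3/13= 11059/208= 53.17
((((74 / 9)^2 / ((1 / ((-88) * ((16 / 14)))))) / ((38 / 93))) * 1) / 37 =-1614976 / 3591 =-449.73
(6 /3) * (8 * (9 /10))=72 /5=14.40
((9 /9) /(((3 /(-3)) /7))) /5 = -7 /5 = -1.40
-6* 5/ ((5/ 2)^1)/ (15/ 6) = -24/ 5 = -4.80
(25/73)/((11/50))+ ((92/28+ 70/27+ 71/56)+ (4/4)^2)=9.70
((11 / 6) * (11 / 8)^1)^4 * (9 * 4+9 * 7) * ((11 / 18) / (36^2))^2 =285311670611 / 320979616137216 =0.00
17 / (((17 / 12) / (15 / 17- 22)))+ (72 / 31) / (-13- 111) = -4140294 / 16337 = -253.43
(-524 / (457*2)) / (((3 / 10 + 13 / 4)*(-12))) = 1310 / 97341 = 0.01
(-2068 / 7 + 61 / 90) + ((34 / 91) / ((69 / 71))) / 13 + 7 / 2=-356572718 / 1224405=-291.22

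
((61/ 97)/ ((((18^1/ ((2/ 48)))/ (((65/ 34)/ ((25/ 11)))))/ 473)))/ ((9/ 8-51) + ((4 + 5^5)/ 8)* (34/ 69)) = 94897517/ 23405741100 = 0.00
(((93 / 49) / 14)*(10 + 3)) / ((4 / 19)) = 22971 / 2744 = 8.37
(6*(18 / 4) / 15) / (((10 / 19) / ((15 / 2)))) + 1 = 533 / 20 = 26.65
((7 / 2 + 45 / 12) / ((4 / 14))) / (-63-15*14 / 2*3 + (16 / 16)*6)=-203 / 2976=-0.07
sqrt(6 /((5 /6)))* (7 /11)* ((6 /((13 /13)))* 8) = 2016* sqrt(5) /55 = 81.96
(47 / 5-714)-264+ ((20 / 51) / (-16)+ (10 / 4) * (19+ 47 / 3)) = -899597 / 1020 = -881.96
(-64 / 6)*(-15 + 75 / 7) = 320 / 7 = 45.71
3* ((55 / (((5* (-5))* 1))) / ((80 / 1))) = -33 / 400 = -0.08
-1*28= -28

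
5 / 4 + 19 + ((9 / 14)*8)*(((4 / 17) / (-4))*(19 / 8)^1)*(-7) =1719 / 68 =25.28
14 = 14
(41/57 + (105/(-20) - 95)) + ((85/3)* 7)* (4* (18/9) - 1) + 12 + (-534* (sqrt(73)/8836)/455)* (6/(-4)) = 801* sqrt(73)/4020380 + 98861/76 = 1300.80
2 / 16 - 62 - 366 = -3423 / 8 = -427.88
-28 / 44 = -7 / 11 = -0.64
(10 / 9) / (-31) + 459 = 128051 / 279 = 458.96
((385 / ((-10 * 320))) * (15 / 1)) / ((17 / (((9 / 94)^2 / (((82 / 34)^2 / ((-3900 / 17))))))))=18243225 / 475306112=0.04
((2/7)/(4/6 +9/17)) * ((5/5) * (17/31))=0.13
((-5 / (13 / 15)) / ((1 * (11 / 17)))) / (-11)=1275 / 1573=0.81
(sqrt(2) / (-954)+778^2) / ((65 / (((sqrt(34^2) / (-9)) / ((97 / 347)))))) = -7141140632 / 56745+5899* sqrt(2) / 27067365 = -125846.16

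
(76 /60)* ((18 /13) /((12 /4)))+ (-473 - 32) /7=-32559 /455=-71.56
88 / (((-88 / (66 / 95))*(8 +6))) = -33 / 665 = -0.05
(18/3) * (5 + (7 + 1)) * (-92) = -7176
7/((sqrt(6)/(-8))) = -28 * sqrt(6)/3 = -22.86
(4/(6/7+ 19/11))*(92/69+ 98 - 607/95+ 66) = 13952092/56715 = 246.00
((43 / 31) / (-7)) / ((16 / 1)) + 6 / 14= 1445 / 3472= 0.42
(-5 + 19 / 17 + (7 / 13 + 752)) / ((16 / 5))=827265 / 3536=233.96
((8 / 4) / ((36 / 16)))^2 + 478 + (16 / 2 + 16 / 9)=39574 / 81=488.57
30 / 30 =1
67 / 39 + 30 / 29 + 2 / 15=2.89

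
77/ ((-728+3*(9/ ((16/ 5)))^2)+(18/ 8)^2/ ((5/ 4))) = -98560/ 896281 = -0.11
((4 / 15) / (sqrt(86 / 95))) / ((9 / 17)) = 34 * sqrt(8170) / 5805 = 0.53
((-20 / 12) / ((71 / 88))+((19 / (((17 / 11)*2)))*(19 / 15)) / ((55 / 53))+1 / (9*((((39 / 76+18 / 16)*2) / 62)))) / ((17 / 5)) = 1019748121 / 459830790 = 2.22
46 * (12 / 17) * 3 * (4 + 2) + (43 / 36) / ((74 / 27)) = 2943249 / 5032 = 584.91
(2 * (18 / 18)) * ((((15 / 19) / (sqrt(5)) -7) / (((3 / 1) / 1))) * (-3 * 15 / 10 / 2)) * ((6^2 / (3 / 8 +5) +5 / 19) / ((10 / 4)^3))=477708 / 102125 -204732 * sqrt(5) / 1940375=4.44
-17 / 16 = -1.06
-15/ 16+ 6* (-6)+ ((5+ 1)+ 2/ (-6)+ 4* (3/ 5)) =-6929/ 240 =-28.87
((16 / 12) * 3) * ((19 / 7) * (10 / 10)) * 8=608 / 7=86.86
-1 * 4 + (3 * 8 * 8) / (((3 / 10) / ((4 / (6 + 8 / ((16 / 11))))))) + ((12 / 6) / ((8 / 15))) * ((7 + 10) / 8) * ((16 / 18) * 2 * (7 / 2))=74021 / 276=268.19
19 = 19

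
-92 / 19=-4.84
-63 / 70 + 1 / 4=-13 / 20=-0.65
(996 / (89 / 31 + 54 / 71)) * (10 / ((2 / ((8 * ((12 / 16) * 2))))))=131531760 / 7993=16455.87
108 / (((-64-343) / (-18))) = 1944 / 407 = 4.78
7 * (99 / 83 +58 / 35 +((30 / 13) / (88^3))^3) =719551697173139619682903 / 36068843378047220449280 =19.95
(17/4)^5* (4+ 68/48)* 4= 30042.55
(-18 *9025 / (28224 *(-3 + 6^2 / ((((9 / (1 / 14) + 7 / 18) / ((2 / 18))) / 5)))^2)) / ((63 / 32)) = -38130625 / 105326487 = -0.36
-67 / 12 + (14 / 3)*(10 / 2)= 17.75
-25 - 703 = -728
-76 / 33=-2.30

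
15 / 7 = 2.14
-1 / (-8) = 1 / 8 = 0.12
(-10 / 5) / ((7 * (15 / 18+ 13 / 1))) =-12 / 581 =-0.02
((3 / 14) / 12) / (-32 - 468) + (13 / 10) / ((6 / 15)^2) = 227499 / 28000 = 8.12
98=98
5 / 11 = 0.45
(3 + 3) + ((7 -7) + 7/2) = 19/2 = 9.50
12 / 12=1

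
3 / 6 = 1 / 2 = 0.50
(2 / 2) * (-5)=-5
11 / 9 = 1.22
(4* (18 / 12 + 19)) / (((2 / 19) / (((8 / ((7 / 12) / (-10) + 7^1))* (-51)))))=-2243520 / 49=-45786.12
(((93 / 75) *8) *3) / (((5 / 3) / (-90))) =-40176 / 25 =-1607.04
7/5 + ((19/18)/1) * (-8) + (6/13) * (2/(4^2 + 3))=-77759/11115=-7.00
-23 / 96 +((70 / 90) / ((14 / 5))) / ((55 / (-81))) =-685 / 1056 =-0.65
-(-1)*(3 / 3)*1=1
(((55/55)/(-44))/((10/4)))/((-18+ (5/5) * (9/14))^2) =-98/3247695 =-0.00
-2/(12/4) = -2/3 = -0.67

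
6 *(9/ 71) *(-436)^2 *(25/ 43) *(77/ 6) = 3293413200/ 3053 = 1078746.54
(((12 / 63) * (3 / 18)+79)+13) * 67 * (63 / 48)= 194233 / 24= 8093.04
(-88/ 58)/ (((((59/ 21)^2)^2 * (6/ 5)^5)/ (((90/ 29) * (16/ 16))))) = -1238015625/ 40762802404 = -0.03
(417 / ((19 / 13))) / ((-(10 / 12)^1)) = -32526 / 95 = -342.38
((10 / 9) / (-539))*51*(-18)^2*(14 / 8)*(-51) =234090 / 77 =3040.13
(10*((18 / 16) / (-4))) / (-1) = 45 / 16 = 2.81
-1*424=-424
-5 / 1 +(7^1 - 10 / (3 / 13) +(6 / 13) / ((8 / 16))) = -1576 / 39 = -40.41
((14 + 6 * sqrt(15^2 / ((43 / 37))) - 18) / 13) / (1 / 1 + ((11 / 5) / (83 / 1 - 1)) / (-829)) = -1359560 / 4418427 + 10196700 * sqrt(1591) / 63330787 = 6.11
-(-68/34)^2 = -4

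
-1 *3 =-3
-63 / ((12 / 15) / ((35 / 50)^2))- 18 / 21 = -22089 / 560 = -39.44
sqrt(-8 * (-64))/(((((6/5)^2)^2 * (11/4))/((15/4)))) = 14.88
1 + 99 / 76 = 175 / 76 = 2.30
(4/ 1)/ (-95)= -4/ 95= -0.04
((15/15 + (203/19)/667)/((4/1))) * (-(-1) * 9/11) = 999/4807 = 0.21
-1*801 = -801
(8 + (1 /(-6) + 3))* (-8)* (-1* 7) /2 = 910 /3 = 303.33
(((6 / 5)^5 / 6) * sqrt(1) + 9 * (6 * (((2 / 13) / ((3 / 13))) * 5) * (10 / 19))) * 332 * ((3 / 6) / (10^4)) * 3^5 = 14243408307 / 37109375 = 383.82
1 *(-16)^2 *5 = 1280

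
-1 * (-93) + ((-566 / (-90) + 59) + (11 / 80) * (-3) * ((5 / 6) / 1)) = 227441 / 1440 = 157.95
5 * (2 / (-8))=-1.25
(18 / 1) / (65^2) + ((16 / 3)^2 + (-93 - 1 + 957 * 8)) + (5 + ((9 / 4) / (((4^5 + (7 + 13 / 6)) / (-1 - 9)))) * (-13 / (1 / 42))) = 1793179015213 / 235716975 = 7607.34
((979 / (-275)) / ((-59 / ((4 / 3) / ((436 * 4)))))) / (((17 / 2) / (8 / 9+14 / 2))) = 6319 / 147591450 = 0.00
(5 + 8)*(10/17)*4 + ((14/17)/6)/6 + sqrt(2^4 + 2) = 3*sqrt(2) + 551/18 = 34.85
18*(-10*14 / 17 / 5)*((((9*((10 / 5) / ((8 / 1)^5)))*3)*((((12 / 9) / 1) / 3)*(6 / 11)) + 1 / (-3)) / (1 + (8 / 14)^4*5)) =378174307 / 58738944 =6.44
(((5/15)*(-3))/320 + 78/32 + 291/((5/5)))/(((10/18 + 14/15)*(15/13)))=3662061/21440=170.81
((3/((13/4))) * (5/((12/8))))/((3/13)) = 40/3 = 13.33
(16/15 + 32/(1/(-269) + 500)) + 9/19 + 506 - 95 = 412.60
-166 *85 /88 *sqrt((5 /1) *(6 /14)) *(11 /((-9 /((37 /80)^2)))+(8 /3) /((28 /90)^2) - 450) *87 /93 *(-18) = -48818735841829 *sqrt(105) /299425280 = -1670677.85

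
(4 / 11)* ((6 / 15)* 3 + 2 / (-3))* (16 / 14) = 256 / 1155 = 0.22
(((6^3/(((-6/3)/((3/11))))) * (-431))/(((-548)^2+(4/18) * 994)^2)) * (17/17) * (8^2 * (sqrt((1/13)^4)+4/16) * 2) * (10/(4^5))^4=305754901875/7301215606089078494199808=0.00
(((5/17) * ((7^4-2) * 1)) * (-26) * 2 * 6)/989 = -3742440/16813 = -222.59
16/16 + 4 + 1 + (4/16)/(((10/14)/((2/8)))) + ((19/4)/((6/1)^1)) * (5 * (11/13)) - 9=1363/3120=0.44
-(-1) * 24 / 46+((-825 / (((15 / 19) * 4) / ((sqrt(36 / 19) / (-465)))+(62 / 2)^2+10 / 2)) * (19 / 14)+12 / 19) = 4049375 * sqrt(19) / 3027528+1215795041 / 189004248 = 12.26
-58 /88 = -29 /44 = -0.66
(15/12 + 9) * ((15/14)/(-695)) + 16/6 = 61903/23352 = 2.65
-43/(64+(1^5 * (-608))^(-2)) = -15895552/23658497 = -0.67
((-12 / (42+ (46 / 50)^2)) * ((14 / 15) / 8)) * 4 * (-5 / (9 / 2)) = 35000 / 241011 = 0.15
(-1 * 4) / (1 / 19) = -76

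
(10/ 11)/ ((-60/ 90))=-15/ 11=-1.36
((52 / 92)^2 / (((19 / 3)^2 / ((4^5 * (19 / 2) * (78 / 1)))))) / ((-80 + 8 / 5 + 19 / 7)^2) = 8267750400 / 7836654139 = 1.06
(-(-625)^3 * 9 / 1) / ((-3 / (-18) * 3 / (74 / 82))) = 162597656250 / 41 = 3965796493.90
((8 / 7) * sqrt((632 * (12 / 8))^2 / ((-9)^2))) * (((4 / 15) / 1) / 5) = 10112 / 1575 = 6.42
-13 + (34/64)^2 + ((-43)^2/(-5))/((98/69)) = -68512107/250880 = -273.09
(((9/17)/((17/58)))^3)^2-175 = -81727627480932271/582622237229761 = -140.28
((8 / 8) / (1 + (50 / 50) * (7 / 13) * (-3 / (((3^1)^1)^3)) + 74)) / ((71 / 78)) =4563 / 311264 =0.01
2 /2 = 1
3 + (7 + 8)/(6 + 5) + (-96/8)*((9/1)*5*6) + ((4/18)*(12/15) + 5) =-3230.46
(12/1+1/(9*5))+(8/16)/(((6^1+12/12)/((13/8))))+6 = 91417/5040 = 18.14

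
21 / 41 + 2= 103 / 41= 2.51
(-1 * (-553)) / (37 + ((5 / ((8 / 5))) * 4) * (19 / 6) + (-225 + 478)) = 948 / 565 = 1.68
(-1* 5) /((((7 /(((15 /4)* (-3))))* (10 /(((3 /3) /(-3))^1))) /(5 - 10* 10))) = 1425 /56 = 25.45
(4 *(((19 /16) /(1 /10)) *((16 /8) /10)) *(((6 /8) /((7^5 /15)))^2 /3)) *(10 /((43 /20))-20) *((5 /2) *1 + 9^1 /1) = -48670875 /194342971312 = -0.00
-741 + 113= -628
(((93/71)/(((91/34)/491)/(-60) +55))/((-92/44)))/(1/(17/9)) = -1935502360/89962147997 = -0.02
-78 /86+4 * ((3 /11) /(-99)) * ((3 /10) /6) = -0.91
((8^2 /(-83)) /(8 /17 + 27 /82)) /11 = -89216 /1017995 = -0.09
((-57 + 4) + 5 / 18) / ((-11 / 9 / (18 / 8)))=8541 / 88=97.06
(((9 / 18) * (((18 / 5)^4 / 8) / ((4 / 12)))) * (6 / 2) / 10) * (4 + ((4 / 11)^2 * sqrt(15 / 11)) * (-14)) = 17.37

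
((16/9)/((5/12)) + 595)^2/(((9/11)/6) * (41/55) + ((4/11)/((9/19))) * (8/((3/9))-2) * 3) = 19554113282/2764335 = 7073.71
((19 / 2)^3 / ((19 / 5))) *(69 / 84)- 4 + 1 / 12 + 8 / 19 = 2321723 / 12768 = 181.84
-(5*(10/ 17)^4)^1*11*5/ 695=-550000/ 11609419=-0.05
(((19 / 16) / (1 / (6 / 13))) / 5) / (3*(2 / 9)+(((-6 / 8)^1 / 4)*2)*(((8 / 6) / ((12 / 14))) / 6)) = 513 / 2665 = 0.19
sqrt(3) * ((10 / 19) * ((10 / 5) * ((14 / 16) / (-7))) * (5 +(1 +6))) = -30 * sqrt(3) / 19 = -2.73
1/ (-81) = -1/ 81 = -0.01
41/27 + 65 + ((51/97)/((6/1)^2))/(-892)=621588263/9344592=66.52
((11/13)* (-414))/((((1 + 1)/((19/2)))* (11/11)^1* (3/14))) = -100947/13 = -7765.15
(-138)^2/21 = 6348/7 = 906.86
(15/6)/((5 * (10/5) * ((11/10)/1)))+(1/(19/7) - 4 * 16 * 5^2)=-668551/418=-1599.40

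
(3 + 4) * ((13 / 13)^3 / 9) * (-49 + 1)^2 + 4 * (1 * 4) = 1808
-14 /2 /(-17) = 7 /17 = 0.41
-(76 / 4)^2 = -361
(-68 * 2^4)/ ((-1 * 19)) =1088/ 19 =57.26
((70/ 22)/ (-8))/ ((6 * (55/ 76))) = -133/ 1452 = -0.09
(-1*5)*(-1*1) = 5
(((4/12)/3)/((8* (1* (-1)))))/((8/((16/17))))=-1/612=-0.00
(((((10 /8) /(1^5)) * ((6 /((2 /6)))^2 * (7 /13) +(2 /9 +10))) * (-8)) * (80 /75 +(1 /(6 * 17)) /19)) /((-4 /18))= 37241388 /4199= 8869.11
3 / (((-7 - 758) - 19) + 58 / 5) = -15 / 3862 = -0.00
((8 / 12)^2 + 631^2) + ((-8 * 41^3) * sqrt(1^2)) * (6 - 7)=8545765 / 9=949529.44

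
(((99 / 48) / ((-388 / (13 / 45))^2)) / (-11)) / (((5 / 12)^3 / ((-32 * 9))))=12168 / 29403125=0.00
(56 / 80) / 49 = 1 / 70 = 0.01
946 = 946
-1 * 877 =-877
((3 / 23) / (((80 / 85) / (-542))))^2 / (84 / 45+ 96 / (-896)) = 20057104305 / 6254896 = 3206.62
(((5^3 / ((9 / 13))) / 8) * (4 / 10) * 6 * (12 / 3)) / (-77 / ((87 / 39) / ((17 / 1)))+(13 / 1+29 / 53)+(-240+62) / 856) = -85518680 / 226343163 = -0.38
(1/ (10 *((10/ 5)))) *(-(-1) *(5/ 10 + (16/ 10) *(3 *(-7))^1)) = -331/ 200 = -1.66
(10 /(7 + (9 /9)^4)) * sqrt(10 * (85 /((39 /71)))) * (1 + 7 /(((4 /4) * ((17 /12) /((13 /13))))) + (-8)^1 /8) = 175 * sqrt(94146) /221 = 242.97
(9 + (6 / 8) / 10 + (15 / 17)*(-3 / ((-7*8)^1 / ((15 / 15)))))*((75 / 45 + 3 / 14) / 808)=571723 / 26922560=0.02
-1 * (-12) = 12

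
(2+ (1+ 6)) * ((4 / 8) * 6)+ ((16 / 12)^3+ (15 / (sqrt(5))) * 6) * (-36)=-648 * sqrt(5)- 175 / 3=-1507.31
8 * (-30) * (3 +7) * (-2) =4800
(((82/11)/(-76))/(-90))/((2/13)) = 533/75240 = 0.01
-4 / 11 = -0.36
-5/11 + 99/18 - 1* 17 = -263/22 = -11.95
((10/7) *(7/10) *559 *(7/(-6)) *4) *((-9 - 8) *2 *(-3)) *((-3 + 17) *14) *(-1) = 52152464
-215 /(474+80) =-215 /554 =-0.39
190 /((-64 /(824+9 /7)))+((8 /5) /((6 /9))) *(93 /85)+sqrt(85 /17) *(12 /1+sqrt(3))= -232996391 /95200+sqrt(15)+12 *sqrt(5)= -2416.74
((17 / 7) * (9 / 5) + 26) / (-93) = -1063 / 3255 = -0.33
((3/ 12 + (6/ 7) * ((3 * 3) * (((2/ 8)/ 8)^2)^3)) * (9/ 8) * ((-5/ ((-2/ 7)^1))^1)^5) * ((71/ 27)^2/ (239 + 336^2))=7107171744254526875/ 251896327217086464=28.21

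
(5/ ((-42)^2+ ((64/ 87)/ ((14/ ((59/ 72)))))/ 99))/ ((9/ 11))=3316005/ 957180152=0.00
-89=-89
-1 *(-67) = 67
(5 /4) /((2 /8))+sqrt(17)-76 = -71+sqrt(17) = -66.88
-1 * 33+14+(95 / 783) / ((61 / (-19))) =-909302 / 47763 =-19.04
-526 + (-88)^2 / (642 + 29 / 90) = -29710574 / 57809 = -513.94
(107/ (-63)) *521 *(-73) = 4069531/ 63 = 64595.73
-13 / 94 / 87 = -13 / 8178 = -0.00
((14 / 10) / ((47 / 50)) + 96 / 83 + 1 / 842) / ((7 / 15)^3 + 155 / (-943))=-27673003940625 / 655864175992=-42.19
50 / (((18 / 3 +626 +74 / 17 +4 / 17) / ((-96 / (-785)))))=8160 / 849527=0.01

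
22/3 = 7.33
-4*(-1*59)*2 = 472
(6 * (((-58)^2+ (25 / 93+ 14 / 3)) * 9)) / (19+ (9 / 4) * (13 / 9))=8176.29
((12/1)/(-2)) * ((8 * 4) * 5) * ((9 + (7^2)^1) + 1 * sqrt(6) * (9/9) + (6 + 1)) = -64751.51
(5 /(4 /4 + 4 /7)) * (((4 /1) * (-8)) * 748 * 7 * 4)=-2132480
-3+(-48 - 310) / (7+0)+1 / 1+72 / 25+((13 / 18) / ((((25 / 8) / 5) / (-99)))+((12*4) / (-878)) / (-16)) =-25299923 / 153650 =-164.66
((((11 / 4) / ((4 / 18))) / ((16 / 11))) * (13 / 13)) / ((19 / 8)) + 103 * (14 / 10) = 224629 / 1520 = 147.78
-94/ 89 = -1.06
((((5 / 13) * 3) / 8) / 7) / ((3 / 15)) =75 / 728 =0.10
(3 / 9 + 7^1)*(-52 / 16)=-143 / 6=-23.83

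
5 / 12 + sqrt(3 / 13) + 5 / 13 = sqrt(39) / 13 + 125 / 156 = 1.28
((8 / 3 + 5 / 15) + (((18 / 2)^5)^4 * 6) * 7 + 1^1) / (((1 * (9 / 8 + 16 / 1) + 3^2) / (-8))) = -32679804753945024617344 / 209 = -156362702171985763719.35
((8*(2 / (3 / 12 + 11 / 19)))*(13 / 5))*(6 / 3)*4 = 126464 / 315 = 401.47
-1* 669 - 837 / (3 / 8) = -2901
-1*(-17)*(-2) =-34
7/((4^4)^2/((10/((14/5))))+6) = 175/458902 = 0.00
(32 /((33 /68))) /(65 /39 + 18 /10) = 2720 /143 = 19.02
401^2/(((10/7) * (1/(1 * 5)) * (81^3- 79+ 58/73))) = 82169311/77578968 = 1.06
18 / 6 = 3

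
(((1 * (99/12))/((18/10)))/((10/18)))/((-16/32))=-33/2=-16.50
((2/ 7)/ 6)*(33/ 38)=11/ 266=0.04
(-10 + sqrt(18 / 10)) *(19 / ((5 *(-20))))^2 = -361 / 1000 + 1083 *sqrt(5) / 50000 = -0.31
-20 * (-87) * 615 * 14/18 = 832300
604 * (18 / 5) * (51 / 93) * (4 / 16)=46206 / 155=298.10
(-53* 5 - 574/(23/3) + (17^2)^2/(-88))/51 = -2608879/103224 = -25.27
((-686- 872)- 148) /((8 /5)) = -4265 /4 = -1066.25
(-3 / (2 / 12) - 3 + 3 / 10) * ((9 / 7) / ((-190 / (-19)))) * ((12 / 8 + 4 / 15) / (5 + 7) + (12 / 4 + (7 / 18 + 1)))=-338031 / 28000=-12.07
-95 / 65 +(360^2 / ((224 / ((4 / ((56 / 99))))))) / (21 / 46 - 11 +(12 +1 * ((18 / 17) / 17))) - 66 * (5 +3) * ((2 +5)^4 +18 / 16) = -16278107520145 / 12861667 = -1265629.68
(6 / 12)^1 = 1 / 2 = 0.50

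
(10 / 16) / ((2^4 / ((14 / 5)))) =0.11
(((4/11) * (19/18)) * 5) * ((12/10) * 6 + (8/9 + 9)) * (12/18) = 58444/2673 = 21.86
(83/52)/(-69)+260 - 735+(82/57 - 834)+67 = -28191043/22724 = -1240.58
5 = 5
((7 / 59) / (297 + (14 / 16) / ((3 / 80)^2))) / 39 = 21 / 6345391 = 0.00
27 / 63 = 3 / 7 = 0.43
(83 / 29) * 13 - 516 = -13885 / 29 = -478.79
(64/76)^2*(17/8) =544/361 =1.51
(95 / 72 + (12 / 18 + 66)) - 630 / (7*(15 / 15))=-1585 / 72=-22.01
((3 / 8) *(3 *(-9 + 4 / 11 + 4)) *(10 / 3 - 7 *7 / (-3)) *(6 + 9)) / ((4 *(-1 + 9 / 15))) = 677025 / 704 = 961.68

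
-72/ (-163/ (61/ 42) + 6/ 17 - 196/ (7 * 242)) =4517172/ 7026227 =0.64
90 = 90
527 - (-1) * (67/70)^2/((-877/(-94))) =1132549533/2148650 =527.10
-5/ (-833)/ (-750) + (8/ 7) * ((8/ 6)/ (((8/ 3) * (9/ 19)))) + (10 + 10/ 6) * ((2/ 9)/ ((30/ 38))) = 15148673/ 3373650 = 4.49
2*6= 12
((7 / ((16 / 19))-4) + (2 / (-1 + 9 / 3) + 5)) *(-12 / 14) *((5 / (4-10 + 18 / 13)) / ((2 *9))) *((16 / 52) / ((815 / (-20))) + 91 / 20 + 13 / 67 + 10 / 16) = 111640507 / 39140864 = 2.85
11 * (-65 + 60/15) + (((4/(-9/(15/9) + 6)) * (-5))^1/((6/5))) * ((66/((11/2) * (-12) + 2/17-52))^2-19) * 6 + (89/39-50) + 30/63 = 6081264335/2537899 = 2396.18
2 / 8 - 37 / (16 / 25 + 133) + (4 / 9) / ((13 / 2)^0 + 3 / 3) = 23497 / 120276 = 0.20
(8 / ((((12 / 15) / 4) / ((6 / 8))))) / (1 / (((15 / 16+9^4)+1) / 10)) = 315021 / 16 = 19688.81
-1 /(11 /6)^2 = -0.30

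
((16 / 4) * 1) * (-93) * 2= -744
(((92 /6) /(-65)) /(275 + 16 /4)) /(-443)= 46 /24101415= 0.00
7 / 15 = 0.47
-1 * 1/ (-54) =0.02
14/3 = 4.67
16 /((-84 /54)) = -72 /7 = -10.29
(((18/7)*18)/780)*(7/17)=27/1105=0.02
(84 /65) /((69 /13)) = 28 /115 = 0.24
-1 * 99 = -99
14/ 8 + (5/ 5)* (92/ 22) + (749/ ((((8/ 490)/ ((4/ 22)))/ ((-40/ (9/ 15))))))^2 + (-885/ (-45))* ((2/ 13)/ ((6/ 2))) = 17510524213393019/ 56628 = 309220248170.39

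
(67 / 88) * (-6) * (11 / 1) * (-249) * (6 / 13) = 150147 / 26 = 5774.88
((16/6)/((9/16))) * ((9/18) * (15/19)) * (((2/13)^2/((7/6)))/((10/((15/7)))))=1280/157339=0.01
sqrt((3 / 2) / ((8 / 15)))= 3 * sqrt(5) / 4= 1.68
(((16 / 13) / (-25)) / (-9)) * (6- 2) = 64 / 2925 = 0.02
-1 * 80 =-80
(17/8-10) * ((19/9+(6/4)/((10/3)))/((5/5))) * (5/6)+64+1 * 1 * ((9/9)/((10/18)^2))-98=-228323/4800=-47.57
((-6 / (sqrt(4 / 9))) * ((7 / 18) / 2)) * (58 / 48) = -203 / 96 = -2.11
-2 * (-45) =90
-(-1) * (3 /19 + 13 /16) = 295 /304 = 0.97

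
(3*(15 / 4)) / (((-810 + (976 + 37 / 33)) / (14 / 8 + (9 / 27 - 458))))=-541629 / 17648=-30.69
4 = 4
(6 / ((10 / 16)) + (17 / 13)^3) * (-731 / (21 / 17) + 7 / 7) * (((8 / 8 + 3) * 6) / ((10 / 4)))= -25808648416 / 384475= -67126.99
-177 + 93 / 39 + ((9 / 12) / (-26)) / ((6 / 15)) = -2795 / 16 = -174.69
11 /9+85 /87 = 574 /261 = 2.20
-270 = -270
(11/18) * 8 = 44/9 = 4.89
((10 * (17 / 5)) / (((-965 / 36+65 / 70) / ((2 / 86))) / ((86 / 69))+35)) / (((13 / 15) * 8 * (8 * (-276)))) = 1785 / 689388752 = 0.00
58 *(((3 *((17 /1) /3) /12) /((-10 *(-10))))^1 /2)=493 /1200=0.41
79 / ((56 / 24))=237 / 7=33.86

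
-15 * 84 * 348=-438480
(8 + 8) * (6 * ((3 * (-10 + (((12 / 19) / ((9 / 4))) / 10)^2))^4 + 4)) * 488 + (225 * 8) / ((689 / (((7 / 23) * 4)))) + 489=107681477431049365370180112863557 / 2838570365152198828125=37935109431.50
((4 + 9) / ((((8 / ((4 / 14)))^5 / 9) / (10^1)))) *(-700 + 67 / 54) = -2452645 / 51631104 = -0.05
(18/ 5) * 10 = 36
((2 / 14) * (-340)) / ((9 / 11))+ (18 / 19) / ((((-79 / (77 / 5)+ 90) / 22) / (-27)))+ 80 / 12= -464094692 / 7822395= -59.33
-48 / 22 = -2.18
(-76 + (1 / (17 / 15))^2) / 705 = -0.11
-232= -232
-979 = -979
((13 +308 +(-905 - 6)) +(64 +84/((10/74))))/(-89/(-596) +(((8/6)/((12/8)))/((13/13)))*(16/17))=43587864/449525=96.96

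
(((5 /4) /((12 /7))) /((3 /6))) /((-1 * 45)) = -7 /216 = -0.03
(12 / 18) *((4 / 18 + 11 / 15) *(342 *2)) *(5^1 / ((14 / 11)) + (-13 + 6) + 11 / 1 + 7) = 683012 / 105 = 6504.88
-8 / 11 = -0.73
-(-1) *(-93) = -93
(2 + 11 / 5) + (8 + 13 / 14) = 919 / 70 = 13.13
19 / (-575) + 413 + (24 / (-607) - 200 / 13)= 1803780896 / 4537325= 397.54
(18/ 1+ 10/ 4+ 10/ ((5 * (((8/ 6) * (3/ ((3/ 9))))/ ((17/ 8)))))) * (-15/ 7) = -715/ 16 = -44.69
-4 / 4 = -1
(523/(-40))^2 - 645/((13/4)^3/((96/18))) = 248687213/3515200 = 70.75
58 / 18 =29 / 9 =3.22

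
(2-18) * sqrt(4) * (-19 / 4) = 152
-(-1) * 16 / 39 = 0.41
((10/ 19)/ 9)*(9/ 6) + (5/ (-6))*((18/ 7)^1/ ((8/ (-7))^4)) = -272785/ 233472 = -1.17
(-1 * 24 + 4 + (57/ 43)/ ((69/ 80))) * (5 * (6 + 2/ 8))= -570625/ 989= -576.97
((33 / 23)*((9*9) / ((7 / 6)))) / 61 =16038 / 9821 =1.63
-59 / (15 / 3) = -11.80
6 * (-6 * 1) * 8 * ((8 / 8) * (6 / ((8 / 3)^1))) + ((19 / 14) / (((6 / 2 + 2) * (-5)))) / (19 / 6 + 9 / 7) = -3029457 / 4675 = -648.01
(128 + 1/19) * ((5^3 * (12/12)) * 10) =3041250/19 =160065.79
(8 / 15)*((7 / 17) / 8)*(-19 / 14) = -19 / 510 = -0.04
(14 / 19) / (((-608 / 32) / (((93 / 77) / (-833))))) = 186 / 3307843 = 0.00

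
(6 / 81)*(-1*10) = -20 / 27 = -0.74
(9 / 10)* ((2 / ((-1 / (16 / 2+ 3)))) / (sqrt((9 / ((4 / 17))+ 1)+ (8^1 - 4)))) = -3.01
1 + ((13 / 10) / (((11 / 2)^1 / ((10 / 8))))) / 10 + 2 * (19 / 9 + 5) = 60397 / 3960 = 15.25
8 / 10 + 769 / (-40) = -737 / 40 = -18.42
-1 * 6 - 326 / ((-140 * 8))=-3197 / 560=-5.71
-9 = -9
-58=-58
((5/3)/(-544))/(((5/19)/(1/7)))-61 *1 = -696883/11424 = -61.00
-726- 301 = -1027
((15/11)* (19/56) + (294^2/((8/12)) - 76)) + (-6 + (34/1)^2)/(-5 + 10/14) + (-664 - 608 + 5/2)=128040.63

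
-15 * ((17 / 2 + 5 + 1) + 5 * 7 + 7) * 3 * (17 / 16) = -86445 / 32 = -2701.41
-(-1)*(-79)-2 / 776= -30653 / 388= -79.00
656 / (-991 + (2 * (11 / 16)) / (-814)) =-388352 / 586673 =-0.66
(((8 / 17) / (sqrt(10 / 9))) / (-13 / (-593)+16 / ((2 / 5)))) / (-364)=-593* sqrt(10) / 61191585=-0.00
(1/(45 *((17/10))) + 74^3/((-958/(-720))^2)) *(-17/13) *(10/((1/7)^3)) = -27560413957581260/26844597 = -1026665215.26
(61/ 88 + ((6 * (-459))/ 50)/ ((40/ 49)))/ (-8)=367289/ 44000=8.35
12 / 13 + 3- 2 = 25 / 13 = 1.92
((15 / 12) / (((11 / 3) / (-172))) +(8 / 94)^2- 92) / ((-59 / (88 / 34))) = 14640548 / 2215627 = 6.61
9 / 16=0.56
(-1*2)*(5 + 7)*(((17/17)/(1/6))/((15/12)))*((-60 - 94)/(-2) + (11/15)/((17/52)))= -3879744/425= -9128.81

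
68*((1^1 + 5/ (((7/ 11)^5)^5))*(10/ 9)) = 368380914001866026438355402160/ 12069617576975684107263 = 30521341.02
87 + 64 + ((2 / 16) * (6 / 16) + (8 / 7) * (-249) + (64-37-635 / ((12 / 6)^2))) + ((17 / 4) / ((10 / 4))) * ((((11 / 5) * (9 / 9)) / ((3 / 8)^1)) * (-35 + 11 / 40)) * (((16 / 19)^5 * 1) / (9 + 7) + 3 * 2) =-65237063437769 / 27732308800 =-2352.38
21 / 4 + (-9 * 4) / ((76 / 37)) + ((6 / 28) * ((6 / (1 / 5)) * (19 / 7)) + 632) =2372831 / 3724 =637.17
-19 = -19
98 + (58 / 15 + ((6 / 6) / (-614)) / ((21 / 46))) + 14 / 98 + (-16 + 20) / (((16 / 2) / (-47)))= 1687093 / 21490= 78.51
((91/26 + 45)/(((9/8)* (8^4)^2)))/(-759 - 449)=-97/45600473088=-0.00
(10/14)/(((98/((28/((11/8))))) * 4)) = 20/539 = 0.04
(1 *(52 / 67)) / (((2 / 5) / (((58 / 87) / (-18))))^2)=325 / 48843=0.01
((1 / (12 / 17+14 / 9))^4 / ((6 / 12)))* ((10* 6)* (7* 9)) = 517842310545 / 1791490082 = 289.06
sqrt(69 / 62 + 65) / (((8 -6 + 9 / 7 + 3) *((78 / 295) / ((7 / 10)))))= 2891 *sqrt(254138) / 425568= 3.42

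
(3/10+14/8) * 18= 369/10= 36.90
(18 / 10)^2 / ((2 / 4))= 162 / 25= 6.48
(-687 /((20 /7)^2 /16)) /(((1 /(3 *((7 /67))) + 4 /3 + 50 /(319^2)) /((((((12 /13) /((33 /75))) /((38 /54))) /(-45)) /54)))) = 4359829782 /11940406075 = 0.37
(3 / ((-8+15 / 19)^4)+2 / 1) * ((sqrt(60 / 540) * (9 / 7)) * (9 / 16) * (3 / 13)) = 0.11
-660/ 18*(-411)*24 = 361680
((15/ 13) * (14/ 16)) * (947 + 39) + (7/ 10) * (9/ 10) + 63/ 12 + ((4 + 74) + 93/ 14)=9882633/ 9100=1086.00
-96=-96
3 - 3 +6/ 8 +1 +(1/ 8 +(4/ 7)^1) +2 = 249/ 56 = 4.45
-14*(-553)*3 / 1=23226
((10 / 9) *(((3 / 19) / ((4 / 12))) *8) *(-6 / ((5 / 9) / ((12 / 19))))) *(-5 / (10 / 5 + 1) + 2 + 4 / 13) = -18.41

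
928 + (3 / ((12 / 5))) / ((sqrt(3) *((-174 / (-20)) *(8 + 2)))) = 5 *sqrt(3) / 1044 + 928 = 928.01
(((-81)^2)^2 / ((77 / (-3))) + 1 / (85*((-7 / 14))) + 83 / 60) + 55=-131718539761 / 78540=-1677088.61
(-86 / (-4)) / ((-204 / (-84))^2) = 2107 / 578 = 3.65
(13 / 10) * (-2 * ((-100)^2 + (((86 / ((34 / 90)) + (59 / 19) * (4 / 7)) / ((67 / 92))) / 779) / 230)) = -76705455936772 / 2950209325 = -26000.00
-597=-597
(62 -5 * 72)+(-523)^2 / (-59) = -4934.08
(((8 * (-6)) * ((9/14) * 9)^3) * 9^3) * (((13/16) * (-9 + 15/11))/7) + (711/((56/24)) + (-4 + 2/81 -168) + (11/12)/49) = 7343330238403/1222452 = 6007049.96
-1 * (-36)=36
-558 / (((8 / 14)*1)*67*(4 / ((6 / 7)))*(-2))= 837 / 536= 1.56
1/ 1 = 1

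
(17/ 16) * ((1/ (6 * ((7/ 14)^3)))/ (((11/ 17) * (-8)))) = -289/ 1056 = -0.27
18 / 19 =0.95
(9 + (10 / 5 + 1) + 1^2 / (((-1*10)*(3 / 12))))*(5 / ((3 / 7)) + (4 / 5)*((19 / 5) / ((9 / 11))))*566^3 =36398114464048 / 1125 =32353879523.60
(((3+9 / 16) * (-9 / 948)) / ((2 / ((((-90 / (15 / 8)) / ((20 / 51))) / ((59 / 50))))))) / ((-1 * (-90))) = 2907 / 149152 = 0.02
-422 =-422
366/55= 6.65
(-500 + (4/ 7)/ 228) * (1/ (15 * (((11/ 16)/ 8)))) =-25535872/ 65835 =-387.88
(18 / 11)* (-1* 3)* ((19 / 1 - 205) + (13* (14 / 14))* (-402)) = 26568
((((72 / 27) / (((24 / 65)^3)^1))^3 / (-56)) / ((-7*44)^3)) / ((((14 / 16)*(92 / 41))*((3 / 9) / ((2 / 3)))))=849188426353515625 / 9174893669717001633792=0.00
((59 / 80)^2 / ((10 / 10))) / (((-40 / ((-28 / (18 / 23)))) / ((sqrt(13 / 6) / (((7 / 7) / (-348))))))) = -249.20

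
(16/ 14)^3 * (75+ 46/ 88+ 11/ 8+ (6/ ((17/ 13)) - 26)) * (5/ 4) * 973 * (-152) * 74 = -10382329624320/ 9163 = -1133071005.60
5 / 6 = 0.83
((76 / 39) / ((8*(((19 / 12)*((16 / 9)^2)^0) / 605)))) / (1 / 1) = 1210 / 13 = 93.08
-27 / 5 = -5.40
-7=-7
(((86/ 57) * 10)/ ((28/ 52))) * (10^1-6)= 112.08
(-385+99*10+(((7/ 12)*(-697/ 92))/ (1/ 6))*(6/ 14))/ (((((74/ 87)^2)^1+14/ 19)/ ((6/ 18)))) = 5236110573/ 38641840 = 135.50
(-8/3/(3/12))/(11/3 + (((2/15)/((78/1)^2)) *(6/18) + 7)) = -1460160/1460161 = -1.00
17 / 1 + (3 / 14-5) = 171 / 14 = 12.21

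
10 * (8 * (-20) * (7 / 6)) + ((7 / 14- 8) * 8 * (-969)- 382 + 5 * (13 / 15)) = 167687 / 3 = 55895.67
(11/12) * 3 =11/4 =2.75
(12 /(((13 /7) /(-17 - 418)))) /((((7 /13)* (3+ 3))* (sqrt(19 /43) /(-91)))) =79170* sqrt(817) /19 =119101.73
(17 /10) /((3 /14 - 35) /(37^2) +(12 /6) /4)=3.58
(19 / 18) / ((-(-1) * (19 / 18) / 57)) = 57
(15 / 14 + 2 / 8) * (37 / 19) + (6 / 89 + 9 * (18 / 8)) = 541915 / 23674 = 22.89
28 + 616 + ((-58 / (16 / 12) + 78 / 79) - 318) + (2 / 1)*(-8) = 42263 / 158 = 267.49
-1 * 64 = -64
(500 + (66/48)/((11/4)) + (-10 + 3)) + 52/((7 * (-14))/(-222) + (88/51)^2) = 334742505/658022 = 508.71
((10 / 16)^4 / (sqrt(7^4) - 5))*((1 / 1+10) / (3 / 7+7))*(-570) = -1246875 / 425984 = -2.93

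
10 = 10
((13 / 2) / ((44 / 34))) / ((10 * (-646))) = -13 / 16720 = -0.00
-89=-89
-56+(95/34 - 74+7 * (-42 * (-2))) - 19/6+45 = 25634/51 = 502.63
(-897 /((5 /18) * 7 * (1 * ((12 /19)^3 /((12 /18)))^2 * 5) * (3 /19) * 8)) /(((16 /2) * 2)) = -267267649961 /8360755200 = -31.97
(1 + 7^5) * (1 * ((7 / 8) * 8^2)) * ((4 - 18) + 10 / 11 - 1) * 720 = -9549388800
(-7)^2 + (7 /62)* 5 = 3073 /62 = 49.56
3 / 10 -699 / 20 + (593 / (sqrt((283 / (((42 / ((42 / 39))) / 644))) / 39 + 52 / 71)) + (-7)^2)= 287 / 20 + 23127 * sqrt(231086966) / 6509492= 68.36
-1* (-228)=228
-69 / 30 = -23 / 10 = -2.30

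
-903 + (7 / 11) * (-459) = -13146 / 11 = -1195.09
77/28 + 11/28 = 22/7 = 3.14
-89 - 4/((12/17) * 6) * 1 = -1619/18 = -89.94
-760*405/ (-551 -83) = 153900/ 317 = 485.49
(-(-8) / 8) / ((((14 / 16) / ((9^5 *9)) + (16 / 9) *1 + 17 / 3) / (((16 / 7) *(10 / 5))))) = 136048896 / 221551897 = 0.61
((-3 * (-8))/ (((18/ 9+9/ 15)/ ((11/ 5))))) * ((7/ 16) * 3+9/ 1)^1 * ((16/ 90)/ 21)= 484/ 273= 1.77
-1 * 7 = -7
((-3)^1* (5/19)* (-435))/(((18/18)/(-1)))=-6525/19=-343.42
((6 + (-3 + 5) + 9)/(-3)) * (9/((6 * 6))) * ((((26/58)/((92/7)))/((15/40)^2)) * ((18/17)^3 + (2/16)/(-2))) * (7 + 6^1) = -104576017/20818404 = -5.02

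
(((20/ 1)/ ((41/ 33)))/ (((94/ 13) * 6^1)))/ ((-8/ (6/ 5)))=-429/ 7708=-0.06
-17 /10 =-1.70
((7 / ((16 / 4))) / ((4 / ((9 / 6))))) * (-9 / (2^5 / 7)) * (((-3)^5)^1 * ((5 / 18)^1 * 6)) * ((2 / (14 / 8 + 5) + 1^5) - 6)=-2461.25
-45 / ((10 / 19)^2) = -3249 / 20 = -162.45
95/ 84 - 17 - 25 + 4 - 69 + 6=-8389/ 84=-99.87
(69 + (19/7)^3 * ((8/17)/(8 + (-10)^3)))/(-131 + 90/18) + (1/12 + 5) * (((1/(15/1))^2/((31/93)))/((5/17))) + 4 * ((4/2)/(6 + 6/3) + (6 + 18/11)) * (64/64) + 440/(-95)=63302457609257/2380080087000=26.60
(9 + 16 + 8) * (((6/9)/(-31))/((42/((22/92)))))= -121/29946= -0.00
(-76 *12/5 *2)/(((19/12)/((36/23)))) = -41472/115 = -360.63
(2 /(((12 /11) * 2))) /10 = 11 /120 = 0.09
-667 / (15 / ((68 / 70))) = -43.20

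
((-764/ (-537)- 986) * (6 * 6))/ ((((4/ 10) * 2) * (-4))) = 3965385/ 358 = 11076.49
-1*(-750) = 750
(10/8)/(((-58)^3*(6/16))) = -5/292668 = -0.00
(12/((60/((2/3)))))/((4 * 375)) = 1/11250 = 0.00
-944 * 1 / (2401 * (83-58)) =-0.02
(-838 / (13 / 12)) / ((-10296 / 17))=7123 / 5577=1.28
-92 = -92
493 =493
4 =4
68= 68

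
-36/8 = -9/2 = -4.50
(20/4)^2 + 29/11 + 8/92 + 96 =31302/253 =123.72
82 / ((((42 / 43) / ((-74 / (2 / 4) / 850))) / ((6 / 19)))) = -260924 / 56525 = -4.62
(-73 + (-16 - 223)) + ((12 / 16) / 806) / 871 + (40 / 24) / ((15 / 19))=-7831802029 / 25272936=-309.89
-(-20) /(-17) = -20 /17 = -1.18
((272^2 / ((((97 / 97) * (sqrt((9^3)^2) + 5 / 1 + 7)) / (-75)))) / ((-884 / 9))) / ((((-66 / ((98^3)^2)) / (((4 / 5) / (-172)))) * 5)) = 1445694765570048 / 1518803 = 951864570.70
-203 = -203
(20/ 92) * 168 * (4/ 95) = 1.54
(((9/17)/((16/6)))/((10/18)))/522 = 27/39440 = 0.00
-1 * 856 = -856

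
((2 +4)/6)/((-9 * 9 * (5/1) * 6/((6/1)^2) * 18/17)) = -0.01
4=4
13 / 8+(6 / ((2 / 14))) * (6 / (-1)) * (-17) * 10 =342733 / 8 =42841.62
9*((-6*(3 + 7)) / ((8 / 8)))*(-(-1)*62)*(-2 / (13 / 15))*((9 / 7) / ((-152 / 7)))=-1129950 / 247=-4574.70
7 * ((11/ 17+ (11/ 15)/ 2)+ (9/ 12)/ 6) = 16261/ 2040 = 7.97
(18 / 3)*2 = 12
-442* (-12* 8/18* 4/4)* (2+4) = 14144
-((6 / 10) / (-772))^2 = -9 / 14899600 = -0.00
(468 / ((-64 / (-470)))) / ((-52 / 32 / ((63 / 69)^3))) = -19587015 / 12167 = -1609.85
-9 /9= -1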